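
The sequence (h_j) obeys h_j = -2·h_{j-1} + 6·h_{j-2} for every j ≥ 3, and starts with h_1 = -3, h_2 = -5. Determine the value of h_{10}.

h_3 = -8  h_4 = -14  h_5 = -20  h_6 = -44  h_7 = -32  h_8 = -200  h_9 = 208  h_{10} = -1616.

-1616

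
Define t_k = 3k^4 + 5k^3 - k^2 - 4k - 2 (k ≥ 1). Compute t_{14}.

t_{14} = 3·14^4 + 5·14^3 - 1·14^2 - 4·14 - 2 = 128714.

128714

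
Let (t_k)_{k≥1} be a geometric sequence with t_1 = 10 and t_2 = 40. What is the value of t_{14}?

Common ratio r = 4.
t_k = 10·4^(k-1).
t_{14} = 10·4^13 = 671088640.

671088640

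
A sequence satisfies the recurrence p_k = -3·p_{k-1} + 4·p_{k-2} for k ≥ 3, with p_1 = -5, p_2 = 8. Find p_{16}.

Step forward from the initial values:
p_3 = -44;  p_4 = 164;  p_5 = -668;  …;  p_{13} = -43620764;  p_{14} = 174483044;  p_{15} = -697932188;  p_{16} = 2791728740.
(Characteristic roots are 1 and -4.)

2791728740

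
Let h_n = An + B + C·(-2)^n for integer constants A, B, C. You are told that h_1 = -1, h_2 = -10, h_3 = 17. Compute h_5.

71

Plug in n = 1, 2, 3: A + B - 2C = -1; 2A + B + 4C = -10; 3A + B - 8C = 17.
Subtracting the first from the second: A + 6C = -9.
Subtracting the second from the third: A - 12C = 27.
Solving: C = -2, A = 3, then B = -8.
Therefore h_5 = 15 + (-8) + (-2)·(-32) = 71.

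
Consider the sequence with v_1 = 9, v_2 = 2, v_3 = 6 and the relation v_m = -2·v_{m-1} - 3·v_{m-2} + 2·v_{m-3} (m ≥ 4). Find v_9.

338

Compute successive terms:
v_4 = 0;  v_5 = -14;  v_6 = 40;  v_7 = -38;  v_8 = -72;  v_9 = 338.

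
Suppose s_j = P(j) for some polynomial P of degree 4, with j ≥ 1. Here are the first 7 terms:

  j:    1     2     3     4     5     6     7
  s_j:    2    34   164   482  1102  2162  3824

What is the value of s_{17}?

106354

1st diffs: 32, 130, 318, 620, 1060, 1662.
2nd diffs: 98, 188, 302, 440, 602.
3rd diffs: 90, 114, 138, 162.
4th diffs: 24, 24, 24 (constant).
So s_j = j^4 + 5j^3 - 6j^2 + 2.
Evaluating at j = 17 gives s_{17} = 106354.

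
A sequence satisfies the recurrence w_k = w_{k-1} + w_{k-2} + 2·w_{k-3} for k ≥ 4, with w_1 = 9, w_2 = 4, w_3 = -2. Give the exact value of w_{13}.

6444

Iterate the recurrence:
w_4 = 20;  w_5 = 26;  w_6 = 42;  w_7 = 108;  w_8 = 202;  w_9 = 394;  w_{10} = 812;  w_{11} = 1610;  w_{12} = 3210;  w_{13} = 6444.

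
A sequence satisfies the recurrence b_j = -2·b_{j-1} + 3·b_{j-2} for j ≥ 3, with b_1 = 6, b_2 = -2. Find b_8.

-4370

Step forward from the initial values:
b_3 = 22  b_4 = -50  b_5 = 166  b_6 = -482  b_7 = 1462  b_8 = -4370.
(Characteristic roots are 1 and -3.)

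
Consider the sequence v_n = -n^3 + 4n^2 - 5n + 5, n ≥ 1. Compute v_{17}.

-3837

v_{17} = -1·17^3 + 4·17^2 - 5·17 + 5 = -3837.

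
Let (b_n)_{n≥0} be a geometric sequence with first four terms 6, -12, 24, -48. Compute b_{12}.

24576

Common ratio r = -2.
b_n = 6·(-2)^(n-0).
b_{12} = 6·(-2)^12 = 24576.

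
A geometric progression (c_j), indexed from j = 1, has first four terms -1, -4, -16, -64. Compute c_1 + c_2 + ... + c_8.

-21845

Common ratio r = 4.
c_j = (-1)·4^(j-1).
S = (-1)·(4^8 - 1)/(4 - 1) = (-1)·(65536 - 1)/(3) = -21845.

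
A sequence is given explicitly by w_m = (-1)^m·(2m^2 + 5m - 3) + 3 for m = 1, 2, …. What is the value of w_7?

(-1)^7 = -1; 2m^2 + 5m - 3 at m=7 is 130; so w_7 = -127.

-127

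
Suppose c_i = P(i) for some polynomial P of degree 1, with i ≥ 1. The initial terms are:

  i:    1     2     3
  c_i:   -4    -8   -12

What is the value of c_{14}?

1st diffs: -4, -4 (constant).
So c_i = -4i.
Evaluating at i = 14 gives c_{14} = -56.

-56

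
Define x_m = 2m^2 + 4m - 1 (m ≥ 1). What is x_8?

159

x_8 = 2·8^2 + 4·8 - 1 = 159.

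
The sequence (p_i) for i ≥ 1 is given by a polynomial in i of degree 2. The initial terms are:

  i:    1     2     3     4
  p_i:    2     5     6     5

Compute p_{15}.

-138

1st diffs: 3, 1, -1.
2nd diffs: -2, -2 (constant).
So p_i = -i^2 + 6i - 3.
Evaluating at i = 15 gives p_{15} = -138.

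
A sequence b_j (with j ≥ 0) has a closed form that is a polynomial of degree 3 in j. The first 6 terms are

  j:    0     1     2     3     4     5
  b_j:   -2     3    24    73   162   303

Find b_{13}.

1st diffs: 5, 21, 49, 89, 141.
2nd diffs: 16, 28, 40, 52.
3rd diffs: 12, 12, 12 (constant).
Newton forward-difference form: b_j = -2 + 5·C(j,1) + 16·C(j,2) + 12·C(j,3).
At j = 13: j = 13, so b_{13} = -2 + 65 + 1248 + 3432 = 4743.

4743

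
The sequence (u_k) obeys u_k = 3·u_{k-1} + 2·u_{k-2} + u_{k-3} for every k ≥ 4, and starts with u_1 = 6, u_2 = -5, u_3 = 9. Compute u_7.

Step forward from the initial values:
u_4 = 23; u_5 = 82; u_6 = 301; u_7 = 1090.

1090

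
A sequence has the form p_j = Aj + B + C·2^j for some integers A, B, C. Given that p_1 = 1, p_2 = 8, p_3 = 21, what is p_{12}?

At j = 1, 2, 3: A + B + 2C = 1; 2A + B + 4C = 8; 3A + B + 8C = 21.
Subtracting the first from the second: A + 2C = 7.
Subtracting the second from the third: A + 4C = 13.
Solving: C = 3, A = 1, then B = -6.
Therefore p_{12} = 12 + (-6) + 3·4096 = 12294.

12294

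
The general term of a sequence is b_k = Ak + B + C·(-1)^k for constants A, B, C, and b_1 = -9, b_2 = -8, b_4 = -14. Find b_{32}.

The three given values yield: A + B - C = -9; 2A + B + C = -8; 4A + B + C = -14.
Subtracting the first from the second: A + 2C = 1.
Subtracting the second from the third: 2A = -6.
Solving: C = 2, A = -3, then B = -4.
So b_k = -3·k + (-4) + 2·(-1)^k; at k=32 this is -98.

-98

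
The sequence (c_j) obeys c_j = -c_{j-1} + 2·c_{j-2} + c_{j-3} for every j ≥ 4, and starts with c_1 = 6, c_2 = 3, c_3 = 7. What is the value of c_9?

55

Iterate the recurrence:
c_4 = 5;  c_5 = 12;  c_6 = 5;  c_7 = 24;  c_8 = -2;  c_9 = 55.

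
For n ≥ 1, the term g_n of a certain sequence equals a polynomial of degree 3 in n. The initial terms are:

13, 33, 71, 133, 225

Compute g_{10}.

1st diffs: 20, 38, 62, 92.
2nd diffs: 18, 24, 30.
3rd diffs: 6, 6 (constant).
So g_n = n^3 + 3n^2 + 4n + 5.
Evaluating at n = 10 gives g_{10} = 1345.

1345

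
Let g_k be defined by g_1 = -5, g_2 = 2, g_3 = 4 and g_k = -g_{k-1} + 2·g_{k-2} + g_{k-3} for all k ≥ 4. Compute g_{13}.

Compute successive terms:
g_4 = -5, g_5 = 15, g_6 = -21, g_7 = 46, g_8 = -73, g_9 = 144, g_{10} = -244, g_{11} = 459, g_{12} = -803, g_{13} = 1477.

1477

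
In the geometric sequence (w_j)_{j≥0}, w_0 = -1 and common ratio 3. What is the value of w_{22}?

-31381059609

w_j = (-1)·3^(j-0).
w_{22} = (-1)·3^22 = -31381059609.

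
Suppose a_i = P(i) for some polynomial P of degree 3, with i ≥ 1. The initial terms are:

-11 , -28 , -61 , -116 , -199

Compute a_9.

1st diffs: -17, -33, -55, -83.
2nd diffs: -16, -22, -28.
3rd diffs: -6, -6 (constant).
So a_i = -i^3 - 2i^2 - 4i - 4.
Evaluating at i = 9 gives a_9 = -931.

-931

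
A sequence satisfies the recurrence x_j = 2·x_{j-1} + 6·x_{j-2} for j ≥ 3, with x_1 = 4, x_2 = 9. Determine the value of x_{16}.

Iterate the recurrence:
x_3 = 42;  x_4 = 138;  x_5 = 528;  …;  x_{13} = 16237824;  x_{14} = 59196864;  x_{15} = 215820672;  x_{16} = 786822528.

786822528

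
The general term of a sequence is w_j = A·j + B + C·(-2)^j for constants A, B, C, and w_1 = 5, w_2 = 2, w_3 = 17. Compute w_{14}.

The three given values yield: A + B - 2C = 5; 2A + B + 4C = 2; 3A + B - 8C = 17.
Subtracting the first from the second: A + 6C = -3.
Subtracting the second from the third: A - 12C = 15.
Solving: C = -1, A = 3, then B = 0.
So w_j = 3·j + 0 + (-1)·(-2)^j; at j=14 this is -16342.

-16342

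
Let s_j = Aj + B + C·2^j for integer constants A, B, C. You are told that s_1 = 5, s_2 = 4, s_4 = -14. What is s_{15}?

At j = 1, 2, 4: A + B + 2C = 5; 2A + B + 4C = 4; 4A + B + 16C = -14.
Subtracting the first from the second: A + 2C = -1.
Subtracting the second from the third: 2A + 12C = -18.
Solving: C = -2, A = 3, then B = 6.
Hence s_{15} = 3·15 + 6 + (-2)·32768 = -65485.

-65485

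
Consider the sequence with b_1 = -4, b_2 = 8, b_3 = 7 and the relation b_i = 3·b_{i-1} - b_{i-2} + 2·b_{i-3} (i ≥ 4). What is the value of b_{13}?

132921

b_4 = 5;  b_5 = 24;  b_6 = 81;  b_7 = 229;  b_8 = 654;  b_9 = 1895;  b_{10} = 5489;  b_{11} = 15880;  b_{12} = 45941;  b_{13} = 132921.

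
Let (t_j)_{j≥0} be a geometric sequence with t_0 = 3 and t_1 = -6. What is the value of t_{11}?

Common ratio r = -2.
t_j = 3·(-2)^(j-0).
t_{11} = 3·(-2)^11 = -6144.

-6144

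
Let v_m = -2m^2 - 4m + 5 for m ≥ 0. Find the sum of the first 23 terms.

-8487

Over m = 0..22: Σm = 253, Σm² = 3795.
Total = (-2)·3795 + (-4)·253 + (5)·23 = -8487.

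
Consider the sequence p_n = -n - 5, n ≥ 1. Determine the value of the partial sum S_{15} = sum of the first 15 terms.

Over n = 1..15: Σn = 120.
Total = (-1)·120 + (-5)·15 = -195.

-195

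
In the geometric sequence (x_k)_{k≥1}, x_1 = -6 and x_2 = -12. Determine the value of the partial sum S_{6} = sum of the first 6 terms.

-378

Common ratio r = 2.
x_k = (-6)·2^(k-1).
S = (-6)·(2^6 - 1)/(2 - 1) = (-6)·(64 - 1)/(1) = -378.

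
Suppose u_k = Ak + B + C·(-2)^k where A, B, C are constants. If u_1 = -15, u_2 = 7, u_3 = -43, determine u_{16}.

262107

Plug in k = 1, 2, 3: A + B - 2C = -15; 2A + B + 4C = 7; 3A + B - 8C = -43.
Subtracting the first from the second: A + 6C = 22.
Subtracting the second from the third: A - 12C = -50.
Solving: C = 4, A = -2, then B = -5.
So u_k = -2·k + (-5) + 4·(-2)^k; at k=16 this is 262107.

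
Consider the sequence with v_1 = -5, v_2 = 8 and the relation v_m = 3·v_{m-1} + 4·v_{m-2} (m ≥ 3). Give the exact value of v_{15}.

161061268

Applying the relation repeatedly:
v_3 = 4, v_4 = 44, v_5 = 148, …, v_{12} = 2516588, v_{13} = 10066324, v_{14} = 40265324, v_{15} = 161061268.
(Characteristic roots are 4 and -1.)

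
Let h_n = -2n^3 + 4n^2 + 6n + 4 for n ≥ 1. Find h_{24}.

h_{24} = -2·24^3 + 4·24^2 + 6·24 + 4 = -25196.

-25196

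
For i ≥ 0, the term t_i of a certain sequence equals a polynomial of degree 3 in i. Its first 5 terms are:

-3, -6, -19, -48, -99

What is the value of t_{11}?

-1576

1st diffs: -3, -13, -29, -51.
2nd diffs: -10, -16, -22.
3rd diffs: -6, -6 (constant).
Newton forward-difference form: t_i = -3 + (-3)·C(i,1) + (-10)·C(i,2) + (-6)·C(i,3).
At i = 11: i = 11, so t_{11} = -3 - 33 - 550 - 990 = -1576.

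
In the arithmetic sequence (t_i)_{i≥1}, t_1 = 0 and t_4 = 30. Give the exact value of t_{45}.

440

Common difference d = (30 - 0) / (4 - 1) = 10.
t_i = 0 + (i - 1)·10.
t_{45} = 0 + 44·10 = 440.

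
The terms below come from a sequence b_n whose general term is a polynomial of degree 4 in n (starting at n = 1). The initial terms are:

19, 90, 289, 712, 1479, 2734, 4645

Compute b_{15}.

1st diffs: 71, 199, 423, 767, 1255, 1911.
2nd diffs: 128, 224, 344, 488, 656.
3rd diffs: 96, 120, 144, 168.
4th diffs: 24, 24, 24 (constant).
Newton forward-difference form: b_n = 19 + 71·C(n-1,1) + 128·C(n-1,2) + 96·C(n-1,3) + 24·C(n-1,4).
At n = 15: n-1 = 14, so b_{15} = 19 + 994 + 11648 + 34944 + 24024 = 71629.

71629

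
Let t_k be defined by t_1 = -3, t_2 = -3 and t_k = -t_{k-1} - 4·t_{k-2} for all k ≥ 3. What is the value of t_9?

Applying the relation repeatedly:
t_3 = 15;  t_4 = -3;  t_5 = -57;  t_6 = 69;  t_7 = 159;  t_8 = -435;  t_9 = -201.

-201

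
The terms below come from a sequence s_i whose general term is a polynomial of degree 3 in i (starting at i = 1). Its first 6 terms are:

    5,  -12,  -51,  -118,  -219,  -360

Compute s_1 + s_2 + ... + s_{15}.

-19910

1st diffs: -17, -39, -67, -101, -141.
2nd diffs: -22, -28, -34, -40.
3rd diffs: -6, -6, -6 (constant).
Newton forward-difference form: s_i = 5 + (-17)·C(i-1,1) + (-22)·C(i-1,2) + (-6)·C(i-1,3).
Continuing: …, -547, -786, -1083, -1444, …, s_{15} = -4419.
Summing i = 1..15 (15 terms) gives -19910.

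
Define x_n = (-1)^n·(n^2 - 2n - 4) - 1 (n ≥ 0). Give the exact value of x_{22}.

(-1)^22 = 1; n^2 - 2n - 4 at n=22 is 436; so x_{22} = 435.

435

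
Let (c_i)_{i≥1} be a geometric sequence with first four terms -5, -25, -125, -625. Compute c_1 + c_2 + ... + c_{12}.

-305175780

Common ratio r = 5.
c_i = (-5)·5^(i-1).
S = (-5)·(5^12 - 1)/(5 - 1) = (-5)·(244140625 - 1)/(4) = -305175780.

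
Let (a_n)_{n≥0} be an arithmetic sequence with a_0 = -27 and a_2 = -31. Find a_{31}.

Common difference d = (-31 - (-27)) / (2 - 0) = -2.
a_n = -27 + (n - 0)·(-2).
a_{31} = -27 + 31·(-2) = -89.

-89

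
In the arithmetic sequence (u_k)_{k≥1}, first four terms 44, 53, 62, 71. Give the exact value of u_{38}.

Common difference d = 9.
u_k = 44 + (k - 1)·9.
u_{38} = 44 + 37·9 = 377.

377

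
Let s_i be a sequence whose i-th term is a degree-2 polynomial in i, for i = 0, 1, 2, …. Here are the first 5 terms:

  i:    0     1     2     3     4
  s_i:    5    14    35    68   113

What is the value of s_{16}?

1st diffs: 9, 21, 33, 45.
2nd diffs: 12, 12, 12 (constant).
Newton forward-difference form: s_i = 5 + 9·C(i,1) + 12·C(i,2).
At i = 16: i = 16, so s_{16} = 5 + 144 + 1440 = 1589.

1589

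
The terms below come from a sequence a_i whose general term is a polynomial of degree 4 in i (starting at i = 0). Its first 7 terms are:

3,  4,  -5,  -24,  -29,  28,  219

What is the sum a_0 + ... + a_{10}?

1st diffs: 1, -9, -19, -5, 57, 191.
2nd diffs: -10, -10, 14, 62, 134.
3rd diffs: 0, 24, 48, 72.
4th diffs: 24, 24, 24 (constant).
Newton forward-difference form: a_i = 3 + 1·C(i,1) + (-10)·C(i,2) + 24·C(i,4).
Continuing: 640, 1411, 2676, 4603.
Summing i = 0..10 (11 terms) gives 9526.

9526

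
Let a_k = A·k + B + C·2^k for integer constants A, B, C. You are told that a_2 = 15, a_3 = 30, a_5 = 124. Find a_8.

1017

The three given values yield: 2A + B + 4C = 15; 3A + B + 8C = 30; 5A + B + 32C = 124.
Subtracting the first from the second: A + 4C = 15.
Subtracting the second from the third: 2A + 24C = 94.
Solving: C = 4, A = -1, then B = 1.
Therefore a_8 = -8 + 1 + 4·256 = 1017.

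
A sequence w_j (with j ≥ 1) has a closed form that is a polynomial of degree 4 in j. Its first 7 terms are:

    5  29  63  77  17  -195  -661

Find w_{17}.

-58891

1st diffs: 24, 34, 14, -60, -212, -466.
2nd diffs: 10, -20, -74, -152, -254.
3rd diffs: -30, -54, -78, -102.
4th diffs: -24, -24, -24 (constant).
Newton forward-difference form: w_j = 5 + 24·C(j-1,1) + 10·C(j-1,2) + (-30)·C(j-1,3) + (-24)·C(j-1,4).
At j = 17: j-1 = 16, so w_{17} = 5 + 384 + 1200 - 16800 - 43680 = -58891.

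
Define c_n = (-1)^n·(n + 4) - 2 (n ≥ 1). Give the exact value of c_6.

8

(-1)^6 = 1; n + 4 at n=6 is 10; so c_6 = 8.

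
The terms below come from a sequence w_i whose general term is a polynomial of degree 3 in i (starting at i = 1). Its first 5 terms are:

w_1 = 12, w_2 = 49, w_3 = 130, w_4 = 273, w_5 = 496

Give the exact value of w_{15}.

1st diffs: 37, 81, 143, 223.
2nd diffs: 44, 62, 80.
3rd diffs: 18, 18 (constant).
So w_i = 3i^3 + 4i^2 + 4i + 1.
Evaluating at i = 15 gives w_{15} = 11086.

11086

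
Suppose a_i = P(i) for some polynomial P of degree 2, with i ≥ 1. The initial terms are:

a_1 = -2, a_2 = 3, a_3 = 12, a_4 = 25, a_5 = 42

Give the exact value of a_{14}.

375

1st diffs: 5, 9, 13, 17.
2nd diffs: 4, 4, 4 (constant).
Newton forward-difference form: a_i = -2 + 5·C(i-1,1) + 4·C(i-1,2).
At i = 14: i-1 = 13, so a_{14} = -2 + 65 + 312 = 375.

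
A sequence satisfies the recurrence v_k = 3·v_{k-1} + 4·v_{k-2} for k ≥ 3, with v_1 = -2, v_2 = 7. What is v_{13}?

16777213

Compute successive terms:
v_3 = 13; v_4 = 67; v_5 = 253; …; v_{10} = 262147; v_{11} = 1048573; v_{12} = 4194307; v_{13} = 16777213.
(Characteristic roots are 4 and -1.)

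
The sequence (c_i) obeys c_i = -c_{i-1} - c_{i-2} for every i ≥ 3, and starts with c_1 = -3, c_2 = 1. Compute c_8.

1

Step forward from the initial values:
c_3 = 2  c_4 = -3  c_5 = 1  c_6 = 2  c_7 = -3  c_8 = 1.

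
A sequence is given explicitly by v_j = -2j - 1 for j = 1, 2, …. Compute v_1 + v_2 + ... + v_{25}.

-675

Over j = 1..25: Σj = 325.
Total = (-2)·325 + (-1)·25 = -675.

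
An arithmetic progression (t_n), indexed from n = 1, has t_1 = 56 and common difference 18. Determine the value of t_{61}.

t_n = 56 + (n - 1)·18.
t_{61} = 56 + 60·18 = 1136.

1136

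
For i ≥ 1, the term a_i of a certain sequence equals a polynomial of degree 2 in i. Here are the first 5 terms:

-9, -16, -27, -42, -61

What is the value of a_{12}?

-306

1st diffs: -7, -11, -15, -19.
2nd diffs: -4, -4, -4 (constant).
Newton forward-difference form: a_i = -9 + (-7)·C(i-1,1) + (-4)·C(i-1,2).
At i = 12: i-1 = 11, so a_{12} = -9 - 77 - 220 = -306.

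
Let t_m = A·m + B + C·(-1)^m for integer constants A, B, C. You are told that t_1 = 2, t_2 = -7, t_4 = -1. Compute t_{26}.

65

At m = 1, 2, 4: A + B - C = 2; 2A + B + C = -7; 4A + B + C = -1.
Subtracting the first from the second: A + 2C = -9.
Subtracting the second from the third: 2A = 6.
Solving: C = -6, A = 3, then B = -7.
So t_m = 3·m + (-7) + (-6)·(-1)^m; at m=26 this is 65.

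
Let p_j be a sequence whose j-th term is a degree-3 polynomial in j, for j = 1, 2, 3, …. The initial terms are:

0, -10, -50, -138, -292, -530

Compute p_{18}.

1st diffs: -10, -40, -88, -154, -238.
2nd diffs: -30, -48, -66, -84.
3rd diffs: -18, -18, -18 (constant).
So p_j = -3j^3 + 3j^2 + 2j - 2.
Evaluating at j = 18 gives p_{18} = -16490.

-16490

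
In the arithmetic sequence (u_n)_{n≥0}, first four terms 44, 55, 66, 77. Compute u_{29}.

Common difference d = 11.
u_n = 44 + (n - 0)·11.
u_{29} = 44 + 29·11 = 363.

363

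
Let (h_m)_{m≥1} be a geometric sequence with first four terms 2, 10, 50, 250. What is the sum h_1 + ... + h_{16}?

76293945312

Common ratio r = 5.
h_m = 2·5^(m-1).
S = 2·(5^16 - 1)/(5 - 1) = 2·(152587890625 - 1)/(4) = 76293945312.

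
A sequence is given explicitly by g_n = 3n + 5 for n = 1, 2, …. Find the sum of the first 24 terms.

1020

Over n = 1..24: Σn = 300.
Total = (3)·300 + (5)·24 = 1020.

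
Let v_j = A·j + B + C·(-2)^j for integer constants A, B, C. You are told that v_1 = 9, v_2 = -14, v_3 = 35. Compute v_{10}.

-4086

The three given values yield: A + B - 2C = 9; 2A + B + 4C = -14; 3A + B - 8C = 35.
Subtracting the first from the second: A + 6C = -23.
Subtracting the second from the third: A - 12C = 49.
Solving: C = -4, A = 1, then B = 0.
Therefore v_{10} = 10 + 0 + (-4)·1024 = -4086.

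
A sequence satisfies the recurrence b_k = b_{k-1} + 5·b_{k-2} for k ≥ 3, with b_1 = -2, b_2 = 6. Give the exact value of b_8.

b_3 = -4, b_4 = 26, b_5 = 6, b_6 = 136, b_7 = 166, b_8 = 846.

846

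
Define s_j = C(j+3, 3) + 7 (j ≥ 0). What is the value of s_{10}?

293

C(13, 3) = 286, so s_{10} = 293.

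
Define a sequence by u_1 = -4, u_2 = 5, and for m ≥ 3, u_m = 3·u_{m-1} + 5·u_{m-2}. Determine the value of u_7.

220

Iterate the recurrence:
u_3 = -5; u_4 = 10; u_5 = 5; u_6 = 65; u_7 = 220.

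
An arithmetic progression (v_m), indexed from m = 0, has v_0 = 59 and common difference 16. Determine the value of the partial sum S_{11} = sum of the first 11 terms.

v_m = 59 + (m - 0)·16.
v_{10} = 219; S = 11·(59 + 219)/2 = 1529.

1529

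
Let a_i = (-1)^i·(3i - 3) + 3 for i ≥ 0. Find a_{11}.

-27

(-1)^11 = -1; 3i - 3 at i=11 is 30; so a_{11} = -27.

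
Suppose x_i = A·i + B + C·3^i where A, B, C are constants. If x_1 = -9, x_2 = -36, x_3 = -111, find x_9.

-78753

Plug in i = 1, 2, 3: A + B + 3C = -9; 2A + B + 9C = -36; 3A + B + 27C = -111.
Subtracting the first from the second: A + 6C = -27.
Subtracting the second from the third: A + 18C = -75.
Solving: C = -4, A = -3, then B = 6.
So x_i = -3·i + 6 + (-4)·3^i; at i=9 this is -78753.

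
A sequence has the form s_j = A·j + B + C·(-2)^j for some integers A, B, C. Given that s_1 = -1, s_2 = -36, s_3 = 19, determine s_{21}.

10485649

The three given values yield: A + B - 2C = -1; 2A + B + 4C = -36; 3A + B - 8C = 19.
Subtracting the first from the second: A + 6C = -35.
Subtracting the second from the third: A - 12C = 55.
Solving: C = -5, A = -5, then B = -6.
Therefore s_{21} = -105 + (-6) + (-5)·(-2097152) = 10485649.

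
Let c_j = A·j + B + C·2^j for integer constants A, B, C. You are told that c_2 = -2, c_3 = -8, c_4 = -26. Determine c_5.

-68

The three given values yield: 2A + B + 4C = -2; 3A + B + 8C = -8; 4A + B + 16C = -26.
Subtracting the first from the second: A + 4C = -6.
Subtracting the second from the third: A + 8C = -18.
Solving: C = -3, A = 6, then B = -2.
So c_j = 6·j + (-2) + (-3)·2^j; at j=5 this is -68.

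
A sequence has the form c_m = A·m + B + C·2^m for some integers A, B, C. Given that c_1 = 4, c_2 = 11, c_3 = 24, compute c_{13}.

24586

At m = 1, 2, 3: A + B + 2C = 4; 2A + B + 4C = 11; 3A + B + 8C = 24.
Subtracting the first from the second: A + 2C = 7.
Subtracting the second from the third: A + 4C = 13.
Solving: C = 3, A = 1, then B = -3.
Hence c_{13} = 1·13 + (-3) + 3·8192 = 24586.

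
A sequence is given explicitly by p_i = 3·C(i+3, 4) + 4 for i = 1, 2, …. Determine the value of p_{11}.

3007

C(14, 4) = 1001, so p_{11} = 3007.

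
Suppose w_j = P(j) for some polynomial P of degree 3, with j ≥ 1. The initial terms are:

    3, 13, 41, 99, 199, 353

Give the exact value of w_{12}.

3083

1st diffs: 10, 28, 58, 100, 154.
2nd diffs: 18, 30, 42, 54.
3rd diffs: 12, 12, 12 (constant).
Newton forward-difference form: w_j = 3 + 10·C(j-1,1) + 18·C(j-1,2) + 12·C(j-1,3).
At j = 12: j-1 = 11, so w_{12} = 3 + 110 + 990 + 1980 = 3083.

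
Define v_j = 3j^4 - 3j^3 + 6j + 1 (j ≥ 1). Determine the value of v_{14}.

v_{14} = 3·14^4 - 3·14^3 + 6·14 + 1 = 107101.

107101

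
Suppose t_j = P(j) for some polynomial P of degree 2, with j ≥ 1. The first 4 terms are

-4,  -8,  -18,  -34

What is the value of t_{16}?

1st diffs: -4, -10, -16.
2nd diffs: -6, -6 (constant).
Newton forward-difference form: t_j = -4 + (-4)·C(j-1,1) + (-6)·C(j-1,2).
At j = 16: j-1 = 15, so t_{16} = -4 - 60 - 630 = -694.

-694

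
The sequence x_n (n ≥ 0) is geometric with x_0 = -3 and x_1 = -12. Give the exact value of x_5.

-3072

Common ratio r = 4.
x_n = (-3)·4^(n-0).
x_5 = (-3)·4^5 = -3072.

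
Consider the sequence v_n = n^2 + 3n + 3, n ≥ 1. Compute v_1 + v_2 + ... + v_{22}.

Over n = 1..22: Σn = 253, Σn² = 3795.
Total = (1)·3795 + (3)·253 + (3)·22 = 4620.

4620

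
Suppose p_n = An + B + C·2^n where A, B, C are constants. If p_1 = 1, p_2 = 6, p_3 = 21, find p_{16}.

Write the equations: A + B + 2C = 1; 2A + B + 4C = 6; 3A + B + 8C = 21.
Subtracting the first from the second: A + 2C = 5.
Subtracting the second from the third: A + 4C = 15.
Solving: C = 5, A = -5, then B = -4.
Therefore p_{16} = -80 + (-4) + 5·65536 = 327596.

327596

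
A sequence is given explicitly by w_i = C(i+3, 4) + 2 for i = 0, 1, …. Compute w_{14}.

2382

C(17, 4) = 2380, so w_{14} = 2382.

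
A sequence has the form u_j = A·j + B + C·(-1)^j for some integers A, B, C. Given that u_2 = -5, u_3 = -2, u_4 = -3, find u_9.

The three given values yield: 2A + B + C = -5; 3A + B - C = -2; 4A + B + C = -3.
Subtracting the first from the second: A - 2C = 3.
Subtracting the second from the third: A + 2C = -1.
Solving: C = -1, A = 1, then B = -6.
Hence u_9 = 1·9 + (-6) + (-1)·(-1) = 4.

4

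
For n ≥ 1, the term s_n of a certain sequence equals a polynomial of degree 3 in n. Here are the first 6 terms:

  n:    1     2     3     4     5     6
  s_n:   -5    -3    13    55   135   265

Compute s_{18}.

10093

1st diffs: 2, 16, 42, 80, 130.
2nd diffs: 14, 26, 38, 50.
3rd diffs: 12, 12, 12 (constant).
Newton forward-difference form: s_n = -5 + 2·C(n-1,1) + 14·C(n-1,2) + 12·C(n-1,3).
At n = 18: n-1 = 17, so s_{18} = -5 + 34 + 1904 + 8160 = 10093.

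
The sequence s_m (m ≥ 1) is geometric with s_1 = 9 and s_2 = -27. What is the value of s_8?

Common ratio r = -3.
s_m = 9·(-3)^(m-1).
s_8 = 9·(-3)^7 = -19683.

-19683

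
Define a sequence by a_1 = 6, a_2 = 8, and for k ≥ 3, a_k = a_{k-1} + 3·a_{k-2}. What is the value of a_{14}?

224552

Iterate the recurrence:
a_3 = 26  a_4 = 50  a_5 = 128  …  a_{11} = 18416  a_{12} = 42326  a_{13} = 97574  a_{14} = 224552.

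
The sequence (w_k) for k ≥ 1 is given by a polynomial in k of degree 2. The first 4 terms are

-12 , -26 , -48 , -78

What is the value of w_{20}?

1st diffs: -14, -22, -30.
2nd diffs: -8, -8 (constant).
Newton forward-difference form: w_k = -12 + (-14)·C(k-1,1) + (-8)·C(k-1,2).
At k = 20: k-1 = 19, so w_{20} = -12 - 266 - 1368 = -1646.

-1646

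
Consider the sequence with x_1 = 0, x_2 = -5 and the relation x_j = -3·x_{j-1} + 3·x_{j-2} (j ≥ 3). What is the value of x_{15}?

138316815

x_3 = 15; x_4 = -60; x_5 = 225; …; x_{12} = -2538135; x_{13} = 9622800; x_{14} = -36482805; x_{15} = 138316815.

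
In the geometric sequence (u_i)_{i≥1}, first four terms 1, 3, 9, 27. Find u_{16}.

Common ratio r = 3.
u_i = 1·3^(i-1).
u_{16} = 1·3^15 = 14348907.

14348907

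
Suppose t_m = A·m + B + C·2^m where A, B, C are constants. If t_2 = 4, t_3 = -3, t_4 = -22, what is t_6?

-156

Write the equations: 2A + B + 4C = 4; 3A + B + 8C = -3; 4A + B + 16C = -22.
Subtracting the first from the second: A + 4C = -7.
Subtracting the second from the third: A + 8C = -19.
Solving: C = -3, A = 5, then B = 6.
So t_m = 5·m + 6 + (-3)·2^m; at m=6 this is -156.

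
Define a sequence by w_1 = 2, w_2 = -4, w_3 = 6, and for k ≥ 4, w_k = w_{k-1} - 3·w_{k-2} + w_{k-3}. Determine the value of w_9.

w_4 = 20  w_5 = -2  w_6 = -56  w_7 = -30  w_8 = 136  w_9 = 170.

170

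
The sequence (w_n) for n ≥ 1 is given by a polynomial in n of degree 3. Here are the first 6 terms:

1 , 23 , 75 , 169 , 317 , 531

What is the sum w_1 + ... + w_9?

1st diffs: 22, 52, 94, 148, 214.
2nd diffs: 30, 42, 54, 66.
3rd diffs: 12, 12, 12 (constant).
So w_n = 2n^3 + 3n^2 - n - 3.
Continuing: 823, 1205, 1689.
Summing n = 1..9 (9 terms) gives 4833.

4833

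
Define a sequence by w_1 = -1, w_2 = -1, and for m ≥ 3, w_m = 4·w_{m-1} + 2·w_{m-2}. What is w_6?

w_3 = -6;  w_4 = -26;  w_5 = -116;  w_6 = -516.

-516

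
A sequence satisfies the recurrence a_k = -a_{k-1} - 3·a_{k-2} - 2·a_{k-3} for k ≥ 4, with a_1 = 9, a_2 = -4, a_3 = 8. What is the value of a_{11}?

a_4 = -14  a_5 = -2  a_6 = 28  a_7 = 6  a_8 = -86  a_9 = 12  a_{10} = 234  a_{11} = -98.

-98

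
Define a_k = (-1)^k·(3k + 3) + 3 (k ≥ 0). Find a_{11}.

-33

(-1)^11 = -1; 3k + 3 at k=11 is 36; so a_{11} = -33.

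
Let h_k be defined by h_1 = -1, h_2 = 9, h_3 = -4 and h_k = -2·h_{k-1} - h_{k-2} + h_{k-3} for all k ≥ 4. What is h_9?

Iterate the recurrence:
h_4 = -2, h_5 = 17, h_6 = -36, h_7 = 53, h_8 = -53, h_9 = 17.

17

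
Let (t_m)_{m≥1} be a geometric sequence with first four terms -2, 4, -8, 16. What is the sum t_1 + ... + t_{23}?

Common ratio r = -2.
t_m = (-2)·(-2)^(m-1).
S = (-2)·((-2)^23 - 1)/(-2 - 1) = (-2)·(-8388608 - 1)/(-3) = -5592406.

-5592406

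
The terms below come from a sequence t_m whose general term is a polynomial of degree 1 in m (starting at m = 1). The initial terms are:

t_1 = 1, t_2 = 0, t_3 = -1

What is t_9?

1st diffs: -1, -1 (constant).
So t_m = -m + 2.
Evaluating at m = 9 gives t_9 = -7.

-7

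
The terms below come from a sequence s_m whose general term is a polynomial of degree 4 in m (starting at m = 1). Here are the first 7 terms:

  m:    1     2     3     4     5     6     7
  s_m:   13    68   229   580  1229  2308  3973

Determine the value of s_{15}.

1st diffs: 55, 161, 351, 649, 1079, 1665.
2nd diffs: 106, 190, 298, 430, 586.
3rd diffs: 84, 108, 132, 156.
4th diffs: 24, 24, 24 (constant).
So s_m = m^4 + 4m^3 + 4m^2 + 4.
Evaluating at m = 15 gives s_{15} = 65029.

65029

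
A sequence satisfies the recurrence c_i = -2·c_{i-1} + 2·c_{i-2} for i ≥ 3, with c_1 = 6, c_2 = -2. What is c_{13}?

319104

Applying the relation repeatedly:
c_3 = 16, c_4 = -36, c_5 = 104, …, c_{10} = -15648, c_{11} = 42752, c_{12} = -116800, c_{13} = 319104.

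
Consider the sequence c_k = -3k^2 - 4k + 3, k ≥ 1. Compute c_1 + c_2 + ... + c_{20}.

Over k = 1..20: Σk = 210, Σk² = 2870.
Total = (-3)·2870 + (-4)·210 + (3)·20 = -9390.

-9390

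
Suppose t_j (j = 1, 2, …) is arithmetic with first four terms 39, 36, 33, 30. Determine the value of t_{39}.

-75

Common difference d = -3.
t_j = 39 + (j - 1)·(-3).
t_{39} = 39 + 38·(-3) = -75.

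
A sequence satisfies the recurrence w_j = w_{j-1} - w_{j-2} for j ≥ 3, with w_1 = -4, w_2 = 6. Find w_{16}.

4

Iterate the recurrence:
w_3 = 10; w_4 = 4; w_5 = -6; …; w_{13} = -4; w_{14} = 6; w_{15} = 10; w_{16} = 4.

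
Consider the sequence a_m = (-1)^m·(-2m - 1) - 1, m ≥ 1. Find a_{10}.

-22

(-1)^10 = 1; -2m - 1 at m=10 is -21; so a_{10} = -22.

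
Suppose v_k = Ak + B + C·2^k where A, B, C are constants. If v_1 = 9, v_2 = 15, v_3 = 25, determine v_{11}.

4121

At k = 1, 2, 3: A + B + 2C = 9; 2A + B + 4C = 15; 3A + B + 8C = 25.
Subtracting the first from the second: A + 2C = 6.
Subtracting the second from the third: A + 4C = 10.
Solving: C = 2, A = 2, then B = 3.
So v_k = 2·k + 3 + 2·2^k; at k=11 this is 4121.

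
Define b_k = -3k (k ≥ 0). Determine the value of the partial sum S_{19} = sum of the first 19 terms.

-513

Over k = 0..18: Σk = 171.
Total = (-3)·171 = -513.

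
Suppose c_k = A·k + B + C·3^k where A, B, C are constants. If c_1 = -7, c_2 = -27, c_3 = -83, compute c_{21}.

Write the equations: A + B + 3C = -7; 2A + B + 9C = -27; 3A + B + 27C = -83.
Subtracting the first from the second: A + 6C = -20.
Subtracting the second from the third: A + 18C = -56.
Solving: C = -3, A = -2, then B = 4.
So c_k = -2·k + 4 + (-3)·3^k; at k=21 this is -31381059647.

-31381059647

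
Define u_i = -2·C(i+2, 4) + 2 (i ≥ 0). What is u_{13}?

C(15, 4) = 1365, so u_{13} = -2728.

-2728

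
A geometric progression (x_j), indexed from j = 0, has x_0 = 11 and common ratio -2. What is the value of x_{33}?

-94489280512

x_j = 11·(-2)^(j-0).
x_{33} = 11·(-2)^33 = -94489280512.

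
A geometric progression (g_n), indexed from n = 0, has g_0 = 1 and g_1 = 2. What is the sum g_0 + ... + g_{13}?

16383

Common ratio r = 2.
g_n = 1·2^(n-0).
S = 1·(2^14 - 1)/(2 - 1) = 1·(16384 - 1)/(1) = 16383.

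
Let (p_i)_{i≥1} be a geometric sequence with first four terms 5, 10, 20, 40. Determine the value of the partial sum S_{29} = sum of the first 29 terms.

Common ratio r = 2.
p_i = 5·2^(i-1).
S = 5·(2^29 - 1)/(2 - 1) = 5·(536870912 - 1)/(1) = 2684354555.

2684354555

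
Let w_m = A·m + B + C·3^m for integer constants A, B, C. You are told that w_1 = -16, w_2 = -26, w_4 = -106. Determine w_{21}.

Plug in m = 1, 2, 4: A + B + 3C = -16; 2A + B + 9C = -26; 4A + B + 81C = -106.
Subtracting the first from the second: A + 6C = -10.
Subtracting the second from the third: 2A + 72C = -80.
Solving: C = -1, A = -4, then B = -9.
So w_m = -4·m + (-9) + (-1)·3^m; at m=21 this is -10460353296.

-10460353296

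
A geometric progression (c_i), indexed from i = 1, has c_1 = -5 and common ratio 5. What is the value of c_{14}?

c_i = (-5)·5^(i-1).
c_{14} = (-5)·5^13 = -6103515625.

-6103515625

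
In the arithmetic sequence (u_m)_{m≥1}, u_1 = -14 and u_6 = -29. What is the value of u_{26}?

-89

Common difference d = (-29 - (-14)) / (6 - 1) = -3.
u_m = -14 + (m - 1)·(-3).
u_{26} = -14 + 25·(-3) = -89.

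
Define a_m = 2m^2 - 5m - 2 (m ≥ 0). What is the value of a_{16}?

a_{16} = 2·16^2 - 5·16 - 2 = 430.

430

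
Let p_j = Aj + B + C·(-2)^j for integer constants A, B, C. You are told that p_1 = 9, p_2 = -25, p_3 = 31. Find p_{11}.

10199

The three given values yield: A + B - 2C = 9; 2A + B + 4C = -25; 3A + B - 8C = 31.
Subtracting the first from the second: A + 6C = -34.
Subtracting the second from the third: A - 12C = 56.
Solving: C = -5, A = -4, then B = 3.
So p_j = -4·j + 3 + (-5)·(-2)^j; at j=11 this is 10199.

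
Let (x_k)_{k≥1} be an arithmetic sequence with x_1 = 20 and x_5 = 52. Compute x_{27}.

228

Common difference d = (52 - 20) / (5 - 1) = 8.
x_k = 20 + (k - 1)·8.
x_{27} = 20 + 26·8 = 228.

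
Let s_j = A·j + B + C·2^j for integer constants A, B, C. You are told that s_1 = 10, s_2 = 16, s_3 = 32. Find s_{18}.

1310652

Plug in j = 1, 2, 3: A + B + 2C = 10; 2A + B + 4C = 16; 3A + B + 8C = 32.
Subtracting the first from the second: A + 2C = 6.
Subtracting the second from the third: A + 4C = 16.
Solving: C = 5, A = -4, then B = 4.
Therefore s_{18} = -72 + 4 + 5·262144 = 1310652.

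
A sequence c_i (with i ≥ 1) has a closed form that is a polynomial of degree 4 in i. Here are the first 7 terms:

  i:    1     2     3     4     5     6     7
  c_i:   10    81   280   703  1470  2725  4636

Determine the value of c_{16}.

90955

1st diffs: 71, 199, 423, 767, 1255, 1911.
2nd diffs: 128, 224, 344, 488, 656.
3rd diffs: 96, 120, 144, 168.
4th diffs: 24, 24, 24 (constant).
Newton forward-difference form: c_i = 10 + 71·C(i-1,1) + 128·C(i-1,2) + 96·C(i-1,3) + 24·C(i-1,4).
At i = 16: i-1 = 15, so c_{16} = 10 + 1065 + 13440 + 43680 + 32760 = 90955.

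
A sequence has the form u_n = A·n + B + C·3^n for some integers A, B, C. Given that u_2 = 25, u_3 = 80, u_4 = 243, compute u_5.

Write the equations: 2A + B + 9C = 25; 3A + B + 27C = 80; 4A + B + 81C = 243.
Subtracting the first from the second: A + 18C = 55.
Subtracting the second from the third: A + 54C = 163.
Solving: C = 3, A = 1, then B = -4.
So u_n = 1·n + (-4) + 3·3^n; at n=5 this is 730.

730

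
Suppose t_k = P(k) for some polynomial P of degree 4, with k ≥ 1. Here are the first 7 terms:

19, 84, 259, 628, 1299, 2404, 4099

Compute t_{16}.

83524

1st diffs: 65, 175, 369, 671, 1105, 1695.
2nd diffs: 110, 194, 302, 434, 590.
3rd diffs: 84, 108, 132, 156.
4th diffs: 24, 24, 24 (constant).
So t_k = k^4 + 4k^3 + 6k^2 + 4k + 4.
Evaluating at k = 16 gives t_{16} = 83524.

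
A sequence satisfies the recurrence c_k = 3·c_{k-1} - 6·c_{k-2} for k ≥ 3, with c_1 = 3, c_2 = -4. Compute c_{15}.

Iterate the recurrence:
c_3 = -30;  c_4 = -66;  c_5 = -18;  …;  c_{12} = 486;  c_{13} = 196830;  c_{14} = 587574;  c_{15} = 581742.

581742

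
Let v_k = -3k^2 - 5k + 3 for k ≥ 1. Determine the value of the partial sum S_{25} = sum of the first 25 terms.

-18125

Over k = 1..25: Σk = 325, Σk² = 5525.
Total = (-3)·5525 + (-5)·325 + (3)·25 = -18125.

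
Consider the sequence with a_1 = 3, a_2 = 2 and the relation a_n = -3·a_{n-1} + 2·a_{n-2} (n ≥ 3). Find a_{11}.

a_3 = 0;  a_4 = 4;  a_5 = -12;  a_6 = 44;  a_7 = -156;  a_8 = 556;  a_9 = -1980;  a_{10} = 7052;  a_{11} = -25116.

-25116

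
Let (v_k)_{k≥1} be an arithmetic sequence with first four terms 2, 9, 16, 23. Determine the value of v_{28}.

191

Common difference d = 7.
v_k = 2 + (k - 1)·7.
v_{28} = 2 + 27·7 = 191.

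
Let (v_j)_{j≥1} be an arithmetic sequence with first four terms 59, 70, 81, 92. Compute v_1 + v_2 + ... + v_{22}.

Common difference d = 11.
v_j = 59 + (j - 1)·11.
v_{22} = 290; S = 22·(59 + 290)/2 = 3839.

3839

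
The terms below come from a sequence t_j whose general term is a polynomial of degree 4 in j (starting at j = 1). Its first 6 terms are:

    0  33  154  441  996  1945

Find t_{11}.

1st diffs: 33, 121, 287, 555, 949.
2nd diffs: 88, 166, 268, 394.
3rd diffs: 78, 102, 126.
4th diffs: 24, 24 (constant).
Newton forward-difference form: t_j = 33·C(j-1,1) + 88·C(j-1,2) + 78·C(j-1,3) + 24·C(j-1,4).
At j = 11: j-1 = 10, so t_{11} = 330 + 3960 + 9360 + 5040 = 18690.

18690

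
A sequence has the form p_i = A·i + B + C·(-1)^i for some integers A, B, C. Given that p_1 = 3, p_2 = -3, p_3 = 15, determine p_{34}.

189

Write the equations: A + B - C = 3; 2A + B + C = -3; 3A + B - C = 15.
Subtracting the first from the second: A + 2C = -6.
Subtracting the second from the third: A - 2C = 18.
Solving: C = -6, A = 6, then B = -9.
Hence p_{34} = 6·34 + (-9) + (-6)·1 = 189.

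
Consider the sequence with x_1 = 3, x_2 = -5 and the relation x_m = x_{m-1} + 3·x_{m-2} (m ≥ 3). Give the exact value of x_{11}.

Iterate the recurrence:
x_3 = 4, x_4 = -11, x_5 = 1, x_6 = -32, x_7 = -29, x_8 = -125, x_9 = -212, x_{10} = -587, x_{11} = -1223.

-1223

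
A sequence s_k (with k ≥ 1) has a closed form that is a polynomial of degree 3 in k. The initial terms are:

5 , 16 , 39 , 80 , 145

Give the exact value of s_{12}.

1st diffs: 11, 23, 41, 65.
2nd diffs: 12, 18, 24.
3rd diffs: 6, 6 (constant).
Newton forward-difference form: s_k = 5 + 11·C(k-1,1) + 12·C(k-1,2) + 6·C(k-1,3).
At k = 12: k-1 = 11, so s_{12} = 5 + 121 + 660 + 990 = 1776.

1776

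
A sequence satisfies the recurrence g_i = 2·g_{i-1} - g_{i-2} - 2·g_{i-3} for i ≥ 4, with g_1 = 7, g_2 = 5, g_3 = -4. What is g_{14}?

-6197

Step forward from the initial values:
g_4 = -27;  g_5 = -60;  g_6 = -85;  …;  g_{11} = 1088;  g_{12} = 509;  g_{13} = -1756;  g_{14} = -6197.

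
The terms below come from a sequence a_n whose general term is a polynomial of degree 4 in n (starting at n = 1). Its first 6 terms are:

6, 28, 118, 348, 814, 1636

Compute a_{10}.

11724

1st diffs: 22, 90, 230, 466, 822.
2nd diffs: 68, 140, 236, 356.
3rd diffs: 72, 96, 120.
4th diffs: 24, 24 (constant).
Newton forward-difference form: a_n = 6 + 22·C(n-1,1) + 68·C(n-1,2) + 72·C(n-1,3) + 24·C(n-1,4).
At n = 10: n-1 = 9, so a_{10} = 6 + 198 + 2448 + 6048 + 3024 = 11724.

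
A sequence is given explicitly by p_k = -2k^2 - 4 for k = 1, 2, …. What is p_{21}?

-886

p_{21} = -2·21^2 - 4 = -886.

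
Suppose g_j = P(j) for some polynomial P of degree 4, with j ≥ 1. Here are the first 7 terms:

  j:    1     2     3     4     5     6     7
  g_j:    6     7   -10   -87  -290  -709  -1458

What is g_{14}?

-30557

1st diffs: 1, -17, -77, -203, -419, -749.
2nd diffs: -18, -60, -126, -216, -330.
3rd diffs: -42, -66, -90, -114.
4th diffs: -24, -24, -24 (constant).
Newton forward-difference form: g_j = 6 + 1·C(j-1,1) + (-18)·C(j-1,2) + (-42)·C(j-1,3) + (-24)·C(j-1,4).
At j = 14: j-1 = 13, so g_{14} = 6 + 13 - 1404 - 12012 - 17160 = -30557.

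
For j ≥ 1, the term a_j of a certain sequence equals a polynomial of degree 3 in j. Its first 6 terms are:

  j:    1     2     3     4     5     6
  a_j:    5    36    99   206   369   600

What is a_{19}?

1st diffs: 31, 63, 107, 163, 231.
2nd diffs: 32, 44, 56, 68.
3rd diffs: 12, 12, 12 (constant).
So a_j = 2j^3 + 4j^2 + 5j - 6.
Evaluating at j = 19 gives a_{19} = 15251.

15251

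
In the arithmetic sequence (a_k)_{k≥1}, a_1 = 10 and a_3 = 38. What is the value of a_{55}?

Common difference d = (38 - 10) / (3 - 1) = 14.
a_k = 10 + (k - 1)·14.
a_{55} = 10 + 54·14 = 766.

766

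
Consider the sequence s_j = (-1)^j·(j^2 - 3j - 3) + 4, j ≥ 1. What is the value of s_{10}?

(-1)^10 = 1; j^2 - 3j - 3 at j=10 is 67; so s_{10} = 71.

71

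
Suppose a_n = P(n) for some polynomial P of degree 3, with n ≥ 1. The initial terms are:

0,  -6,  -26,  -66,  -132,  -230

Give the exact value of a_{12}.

-1826

1st diffs: -6, -20, -40, -66, -98.
2nd diffs: -14, -20, -26, -32.
3rd diffs: -6, -6, -6 (constant).
So a_n = -n^3 - n^2 + 4n - 2.
Evaluating at n = 12 gives a_{12} = -1826.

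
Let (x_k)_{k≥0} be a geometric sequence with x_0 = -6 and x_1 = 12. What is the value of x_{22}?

-25165824

Common ratio r = -2.
x_k = (-6)·(-2)^(k-0).
x_{22} = (-6)·(-2)^22 = -25165824.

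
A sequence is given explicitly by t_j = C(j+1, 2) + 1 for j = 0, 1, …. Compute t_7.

29

C(8, 2) = 28, so t_7 = 29.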